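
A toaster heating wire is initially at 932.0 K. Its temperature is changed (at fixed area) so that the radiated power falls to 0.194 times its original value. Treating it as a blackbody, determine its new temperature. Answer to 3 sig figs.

P ∝ T⁴, so T₂/T₁ = (P₂/P₁)^(1/4) = (0.194)^(1/4) = 0.663667.
T₂ = 932.0 × 0.663667 = 619 K.

T₂ ≈ 619 K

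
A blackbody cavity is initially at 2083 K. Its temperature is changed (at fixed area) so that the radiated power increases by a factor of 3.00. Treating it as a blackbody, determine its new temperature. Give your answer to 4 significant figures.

T₂ ≈ 2741 K

P ∝ T⁴, so T₂/T₁ = (P₂/P₁)^(1/4) = (3.00)^(1/4) = 1.31607.
T₂ = 2083 × 1.31607 = 2741 K.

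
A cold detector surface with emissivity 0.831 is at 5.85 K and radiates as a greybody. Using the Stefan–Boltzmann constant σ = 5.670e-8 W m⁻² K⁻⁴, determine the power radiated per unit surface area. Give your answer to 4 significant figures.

I ≈ 5.518×10⁻⁵ W/m²

Stefan–Boltzmann: I = εσT⁴ = 0.831 × 5.670×10⁻⁸ × (5.85)⁴ = 5.518×10⁻⁵ W/m².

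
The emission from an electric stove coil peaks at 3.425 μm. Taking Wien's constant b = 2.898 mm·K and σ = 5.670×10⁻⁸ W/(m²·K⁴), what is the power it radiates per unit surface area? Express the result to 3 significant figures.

Wien's law: T = b/λ_max = 2.898×10⁻³/3.425×10⁻⁶ = 846.131 K.
Then I = σT⁴ = 5.670×10⁻⁸×(846.131)⁴ = 2.91×10⁴ W/m².

I ≈ 2.91×10⁴ W/m²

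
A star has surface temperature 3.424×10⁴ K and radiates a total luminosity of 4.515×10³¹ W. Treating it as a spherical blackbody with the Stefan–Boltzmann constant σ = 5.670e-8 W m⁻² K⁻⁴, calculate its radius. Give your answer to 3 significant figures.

R ≈ 6.79×10⁹ m

L = 4πR²σT⁴ ⇒ R = √(L/(4πσT⁴)).
σT⁴ = 7.79324×10¹⁰ W/m², so R = √(4.515×10³¹/(4π×7.79324×10¹⁰)) = 6.79×10⁹ m.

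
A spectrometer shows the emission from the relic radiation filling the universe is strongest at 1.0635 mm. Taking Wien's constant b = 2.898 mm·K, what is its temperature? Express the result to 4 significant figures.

T ≈ 2.725 K

Wien's law gives T = b/λ_max = (2.898×10⁻³ m·K)/(1.0635×10⁻³ m) = 2.725 K.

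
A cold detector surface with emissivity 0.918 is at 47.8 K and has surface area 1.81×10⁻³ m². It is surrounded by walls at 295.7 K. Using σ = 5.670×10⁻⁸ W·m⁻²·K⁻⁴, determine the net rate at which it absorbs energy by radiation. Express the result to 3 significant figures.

Net gain ≈ 0.720 W

Area A = 1.81×10⁻³ m².
Net radiated power P_net = εσA(T⁴ − T₀⁴) = 0.918×5.670×10⁻⁸×1.81×10⁻³×(47.8⁴ − 295.7⁴).
T⁴ − T₀⁴ = 5.22049×10⁶ − 7.64549×10⁹ = -7.64027×10⁹ K⁴, so P_net = -0.720 W — negative, meaning a net gain of 0.720 W.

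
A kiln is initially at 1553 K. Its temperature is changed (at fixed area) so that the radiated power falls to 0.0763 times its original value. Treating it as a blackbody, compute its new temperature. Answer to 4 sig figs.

T₂ ≈ 816.2 K

P ∝ T⁴, so T₂/T₁ = (P₂/P₁)^(1/4) = (0.0763)^(1/4) = 0.525571.
T₂ = 1553 × 0.525571 = 816.2 K.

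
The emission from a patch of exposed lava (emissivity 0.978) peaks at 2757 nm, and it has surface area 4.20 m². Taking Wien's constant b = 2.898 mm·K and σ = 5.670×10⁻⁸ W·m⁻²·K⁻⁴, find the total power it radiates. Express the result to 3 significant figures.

P ≈ 2.84×10⁵ W

Wien's law: T = b/λ_max = 2.898×10⁻³/2.757×10⁻⁶ = 1051.14 K.
Area A = 4.20 m².
Then P = εσAT⁴ = 0.978×5.670×10⁻⁸×4.20×(1051.14)⁴ = 2.84×10⁵ W.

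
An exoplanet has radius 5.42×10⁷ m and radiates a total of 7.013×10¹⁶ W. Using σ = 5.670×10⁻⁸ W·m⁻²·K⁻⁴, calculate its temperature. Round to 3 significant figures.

Surface area A = 4πR² = 4π(5.42×10⁷ m)² = 3.69155×10¹⁶ m².
P = σAT⁴ ⇒ T = (P/(σA))^(1/4) = (7.013×10¹⁶/(5.670×10⁻⁸×3.69155×10¹⁶))^(1/4) = 76.1 K.

T ≈ 76.1 K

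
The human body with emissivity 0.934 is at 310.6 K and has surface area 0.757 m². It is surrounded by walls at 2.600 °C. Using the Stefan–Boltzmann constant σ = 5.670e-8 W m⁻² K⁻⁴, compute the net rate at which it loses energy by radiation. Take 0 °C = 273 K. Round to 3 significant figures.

Surroundings: T = 2.600 °C + 273 = 275.600 K.
Area A = 0.757 m².
Net radiated power P_net = εσA(T⁴ − T₀⁴) = 0.934×5.670×10⁻⁸×0.757×(310.6⁴ − 275.600⁴).
T⁴ − T₀⁴ = 9.30692×10⁹ − 5.76922×10⁹ = 3.53770×10⁹ K⁴, so P_net = 142 W.

Net loss ≈ 142 W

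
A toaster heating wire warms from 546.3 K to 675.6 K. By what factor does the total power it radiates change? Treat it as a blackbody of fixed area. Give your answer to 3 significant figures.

P₂/P₁ ≈ 2.34

P ∝ T⁴, so P₂/P₁ = (T₂/T₁)⁴ = (675.6/546.3)⁴ = (1.23668)⁴ = 2.34.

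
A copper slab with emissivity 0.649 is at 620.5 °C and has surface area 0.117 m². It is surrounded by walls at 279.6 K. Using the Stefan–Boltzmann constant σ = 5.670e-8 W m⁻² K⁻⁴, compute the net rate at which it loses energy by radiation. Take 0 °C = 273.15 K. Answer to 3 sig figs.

T = 620.5 °C + 273.15 = 893.65 K.
Area A = 0.117 m².
Net radiated power P_net = εσA(T⁴ − T₀⁴) = 0.649×5.670×10⁻⁸×0.117×(893.65⁴ − 279.6⁴).
T⁴ − T₀⁴ = 6.37778×10¹¹ − 6.11151×10⁹ = 6.31666×10¹¹ K⁴, so P_net = 2.72×10³ W.

Net loss ≈ 2.72×10³ W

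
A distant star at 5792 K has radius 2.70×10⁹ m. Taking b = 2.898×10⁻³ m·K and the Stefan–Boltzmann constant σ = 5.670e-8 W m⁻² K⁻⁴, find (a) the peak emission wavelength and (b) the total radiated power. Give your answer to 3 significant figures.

λ_max ≈ 0.500 μm; P ≈ 5.85×10²⁷ W

(a) λ_max = b/T = 2.898×10⁻³/5792 = 5.003×10⁻⁷ m = 0.500 μm.
Surface area A = 4πR² = 4π(2.70×10⁹ m)² = 9.16088×10¹⁹ m².
(b) P = σAT⁴ = 5.670×10⁻⁸×9.16088×10¹⁹×(5792)⁴ = 5.85×10²⁷ W.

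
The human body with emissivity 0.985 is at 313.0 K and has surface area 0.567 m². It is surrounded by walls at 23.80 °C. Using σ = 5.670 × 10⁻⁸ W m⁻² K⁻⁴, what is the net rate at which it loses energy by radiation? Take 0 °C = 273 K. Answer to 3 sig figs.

Net loss ≈ 58.2 W

Surroundings: T = 23.80 °C + 273 = 296.80 K.
Area A = 0.567 m².
Net radiated power P_net = εσA(T⁴ − T₀⁴) = 0.985×5.670×10⁻⁸×0.567×(313.0⁴ − 296.80⁴).
T⁴ − T₀⁴ = 9.59792×10⁹ − 7.75989×10⁹ = 1.83803×10⁹ K⁴, so P_net = 58.2 W.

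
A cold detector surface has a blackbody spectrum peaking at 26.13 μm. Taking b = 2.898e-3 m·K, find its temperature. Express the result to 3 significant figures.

T ≈ 111 K

Wien's law gives T = b/λ_max = (2.898×10⁻³ m·K)/(2.613×10⁻⁵ m) = 111 K.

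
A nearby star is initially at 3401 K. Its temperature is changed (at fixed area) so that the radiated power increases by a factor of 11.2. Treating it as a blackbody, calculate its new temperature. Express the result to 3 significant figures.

P ∝ T⁴, so T₂/T₁ = (P₂/P₁)^(1/4) = (11.2)^(1/4) = 1.82938.
T₂ = 3401 × 1.82938 = 6.22×10³ K.

T₂ ≈ 6.22×10³ K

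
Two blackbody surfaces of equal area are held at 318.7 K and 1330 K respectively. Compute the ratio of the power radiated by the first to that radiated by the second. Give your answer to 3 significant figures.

P₁/P₂ ≈ 3.30×10⁻³

With equal areas, P₁/P₂ = (T₁/T₂)⁴ = (318.7/1330)⁴ = 3.30×10⁻³.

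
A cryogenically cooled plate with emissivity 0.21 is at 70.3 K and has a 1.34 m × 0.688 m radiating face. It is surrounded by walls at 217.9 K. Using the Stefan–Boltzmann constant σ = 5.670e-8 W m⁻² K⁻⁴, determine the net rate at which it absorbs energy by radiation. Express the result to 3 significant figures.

Area A = 1.34 × 0.688 = 0.92192 m².
Net radiated power P_net = εσA(T⁴ − T₀⁴) = 0.21×5.670×10⁻⁸×0.92192×(70.3⁴ − 217.9⁴).
T⁴ − T₀⁴ = 2.44243×10⁷ − 2.25439×10⁹ = -2.22997×10⁹ K⁴, so P_net = -24.5 W — negative, meaning a net gain of 24.5 W.

Net gain ≈ 24.5 W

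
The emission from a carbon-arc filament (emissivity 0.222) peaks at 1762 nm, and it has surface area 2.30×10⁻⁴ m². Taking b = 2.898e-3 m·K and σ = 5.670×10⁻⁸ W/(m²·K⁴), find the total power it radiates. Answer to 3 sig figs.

P ≈ 21.2 W

Wien's law: T = b/λ_max = 2.898×10⁻³/1.762×10⁻⁶ = 1644.72 K.
Area A = 2.30×10⁻⁴ m².
Then P = εσAT⁴ = 0.222×5.670×10⁻⁸×2.30×10⁻⁴×(1644.72)⁴ = 21.2 W.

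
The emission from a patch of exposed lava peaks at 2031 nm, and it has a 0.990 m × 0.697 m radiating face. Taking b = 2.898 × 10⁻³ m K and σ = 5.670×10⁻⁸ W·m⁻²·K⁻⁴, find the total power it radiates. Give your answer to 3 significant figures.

P ≈ 1.62×10⁵ W

Wien's law: T = b/λ_max = 2.898×10⁻³/2.031×10⁻⁶ = 1426.88 K.
Area A = 0.990 × 0.697 = 0.69003 m².
Then P = σAT⁴ = 5.670×10⁻⁸×0.69003×(1426.88)⁴ = 1.62×10⁵ W.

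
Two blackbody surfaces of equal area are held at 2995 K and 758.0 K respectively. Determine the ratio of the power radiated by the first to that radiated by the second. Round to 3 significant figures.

P₁/P₂ ≈ 244

With equal areas, P₁/P₂ = (T₁/T₂)⁴ = (2995/758.0)⁴ = 244.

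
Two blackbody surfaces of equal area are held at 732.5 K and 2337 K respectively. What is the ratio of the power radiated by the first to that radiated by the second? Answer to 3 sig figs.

P₁/P₂ ≈ 9.65×10⁻³

With equal areas, P₁/P₂ = (T₁/T₂)⁴ = (732.5/2337)⁴ = 9.65×10⁻³.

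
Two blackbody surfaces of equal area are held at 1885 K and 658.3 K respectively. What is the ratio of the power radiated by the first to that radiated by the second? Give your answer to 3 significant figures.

With equal areas, P₁/P₂ = (T₁/T₂)⁴ = (1885/658.3)⁴ = 67.2.

P₁/P₂ ≈ 67.2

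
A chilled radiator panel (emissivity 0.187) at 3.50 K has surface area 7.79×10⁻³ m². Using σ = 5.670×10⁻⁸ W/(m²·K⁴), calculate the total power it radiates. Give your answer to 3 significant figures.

P ≈ 1.24×10⁻⁸ W

Area A = 7.79×10⁻³ m².
P = εσAT⁴ = 0.187 × 5.670×10⁻⁸ × 7.79×10⁻³ × (3.50)⁴ = 1.24×10⁻⁸ W.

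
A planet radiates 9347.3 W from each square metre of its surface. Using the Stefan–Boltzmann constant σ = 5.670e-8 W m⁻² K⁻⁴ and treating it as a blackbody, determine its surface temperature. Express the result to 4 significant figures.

I = σT⁴, so T = (I/σ)^(1/4) = (9347.3/(5.670×10⁻⁸))^(1/4) = 637.2 K.

T ≈ 637.2 K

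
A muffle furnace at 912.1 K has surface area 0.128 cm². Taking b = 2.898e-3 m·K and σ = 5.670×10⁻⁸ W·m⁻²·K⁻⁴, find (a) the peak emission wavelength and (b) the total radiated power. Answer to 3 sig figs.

λ_max ≈ 3.18 μm; P ≈ 0.502 W

(a) λ_max = b/T = 2.898×10⁻³/912.1 = 3.177×10⁻⁶ m = 3.18 μm.
Area A = 0.128 cm² = 1.28×10⁻⁵ m².
(b) P = σAT⁴ = 5.670×10⁻⁸×1.28×10⁻⁵×(912.1)⁴ = 0.502 W.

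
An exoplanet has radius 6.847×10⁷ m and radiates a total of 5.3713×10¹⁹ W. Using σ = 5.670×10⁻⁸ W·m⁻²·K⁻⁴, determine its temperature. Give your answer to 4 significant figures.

T ≈ 356.1 K

Surface area A = 4πR² = 4π(6.847×10⁷ m)² = 5.89129×10¹⁶ m².
P = σAT⁴ ⇒ T = (P/(σA))^(1/4) = (5.3713×10¹⁹/(5.670×10⁻⁸×5.89129×10¹⁶))^(1/4) = 356.1 K.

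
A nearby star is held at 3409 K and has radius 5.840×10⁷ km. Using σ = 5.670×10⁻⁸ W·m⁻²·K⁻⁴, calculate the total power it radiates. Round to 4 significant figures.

P ≈ 3.282×10²⁹ W

Surface area A = 4πR² = 4π(5.840×10¹⁰ m)² = 4.28584×10²² m².
P = σAT⁴ = 5.670×10⁻⁸ × 4.28584×10²² × (3409)⁴ = 3.282×10²⁹ W.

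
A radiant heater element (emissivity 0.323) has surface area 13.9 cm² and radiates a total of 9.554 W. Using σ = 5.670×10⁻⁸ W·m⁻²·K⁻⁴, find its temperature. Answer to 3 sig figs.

T ≈ 783 K

Area A = 13.9 cm² = 1.39×10⁻³ m².
P = εσAT⁴ ⇒ T = (P/(εσA))^(1/4) = (9.554/(0.323×5.670×10⁻⁸×1.39×10⁻³))^(1/4) = 783 K.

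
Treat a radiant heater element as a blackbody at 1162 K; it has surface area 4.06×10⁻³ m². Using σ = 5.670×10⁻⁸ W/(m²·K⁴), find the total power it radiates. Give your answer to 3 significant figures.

Area A = 4.06×10⁻³ m².
P = σAT⁴ = 5.670×10⁻⁸ × 4.06×10⁻³ × (1162)⁴ = 420 W.

P ≈ 420 W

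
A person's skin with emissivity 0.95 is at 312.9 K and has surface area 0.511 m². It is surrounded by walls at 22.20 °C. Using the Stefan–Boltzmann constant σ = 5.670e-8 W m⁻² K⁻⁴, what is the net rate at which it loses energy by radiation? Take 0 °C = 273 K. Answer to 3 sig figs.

Surroundings: T = 22.20 °C + 273 = 295.20 K.
Area A = 0.511 m².
Net radiated power P_net = εσA(T⁴ − T₀⁴) = 0.95×5.670×10⁻⁸×0.511×(312.9⁴ − 295.20⁴).
T⁴ − T₀⁴ = 9.58567×10⁹ − 7.59391×10⁹ = 1.99176×10⁹ K⁴, so P_net = 54.8 W.

Net loss ≈ 54.8 W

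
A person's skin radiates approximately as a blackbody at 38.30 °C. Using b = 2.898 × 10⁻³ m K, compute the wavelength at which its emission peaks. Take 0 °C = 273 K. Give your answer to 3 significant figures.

λ_max ≈ 9.31 μm

T = 38.30 °C + 273 = 311.30 K.
Wien's displacement law: λ_max = b/T = (2.898×10⁻³ m·K)/(311.30 K) = 9.309×10⁻⁶ m.
That is 9.31 μm, in the infrared range.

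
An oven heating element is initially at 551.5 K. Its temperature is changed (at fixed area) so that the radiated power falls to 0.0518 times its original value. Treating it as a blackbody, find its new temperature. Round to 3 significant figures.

P ∝ T⁴, so T₂/T₁ = (P₂/P₁)^(1/4) = (0.0518)^(1/4) = 0.477070.
T₂ = 551.5 × 0.477070 = 263 K.

T₂ ≈ 263 K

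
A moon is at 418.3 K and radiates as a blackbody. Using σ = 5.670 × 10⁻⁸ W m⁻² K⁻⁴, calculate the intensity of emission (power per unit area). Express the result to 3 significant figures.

Stefan–Boltzmann: I = σT⁴ = 5.670×10⁻⁸ × (418.3)⁴ = 1.74×10³ W/m².

I ≈ 1.74×10³ W/m²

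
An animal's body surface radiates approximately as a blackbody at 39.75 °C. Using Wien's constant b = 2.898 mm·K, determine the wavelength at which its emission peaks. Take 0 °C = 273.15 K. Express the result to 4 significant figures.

T = 39.75 °C + 273.15 = 312.90 K.
Wien's displacement law: λ_max = b/T = (2.898×10⁻³ m·K)/(312.90 K) = 9.2617×10⁻⁶ m.
That is 9.262 μm, in the infrared range.

λ_max ≈ 9.262 μm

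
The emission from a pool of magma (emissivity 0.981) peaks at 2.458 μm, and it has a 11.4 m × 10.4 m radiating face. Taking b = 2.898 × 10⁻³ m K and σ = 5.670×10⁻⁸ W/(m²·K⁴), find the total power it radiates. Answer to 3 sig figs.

P ≈ 1.27×10⁷ W

Wien's law: T = b/λ_max = 2.898×10⁻³/2.458×10⁻⁶ = 1179.01 K.
Area A = 11.4 × 10.4 = 118.56 m².
Then P = εσAT⁴ = 0.981×5.670×10⁻⁸×118.56×(1179.01)⁴ = 1.27×10⁷ W.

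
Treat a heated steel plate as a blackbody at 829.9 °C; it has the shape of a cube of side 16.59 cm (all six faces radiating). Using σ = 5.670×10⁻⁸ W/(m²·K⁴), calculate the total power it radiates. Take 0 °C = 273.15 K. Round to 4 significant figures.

T = 829.9 °C + 273.15 = 1103.05 K.
Area A = 6s² = 6×(0.1659 m)² = 0.165137 m².
P = σAT⁴ = 5.670×10⁻⁸ × 0.165137 × (1103.05)⁴ = 1.386×10⁴ W.

P ≈ 1.386×10⁴ W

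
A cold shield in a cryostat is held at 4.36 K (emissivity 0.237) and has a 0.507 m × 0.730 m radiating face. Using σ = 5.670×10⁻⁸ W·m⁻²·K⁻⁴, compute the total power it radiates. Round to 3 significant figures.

Area A = 0.507 × 0.730 = 0.37011 m².
P = εσAT⁴ = 0.237 × 5.670×10⁻⁸ × 0.37011 × (4.36)⁴ = 1.80×10⁻⁶ W.

P ≈ 1.80×10⁻⁶ W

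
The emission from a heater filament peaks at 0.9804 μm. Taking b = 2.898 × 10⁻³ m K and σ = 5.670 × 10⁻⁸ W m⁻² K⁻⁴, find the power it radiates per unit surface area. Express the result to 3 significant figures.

Wien's law: T = b/λ_max = 2.898×10⁻³/9.804×10⁻⁷ = 2955.94 K.
Then I = σT⁴ = 5.670×10⁻⁸×(2955.94)⁴ = 4.33×10⁶ W/m².

I ≈ 4.33×10⁶ W/m²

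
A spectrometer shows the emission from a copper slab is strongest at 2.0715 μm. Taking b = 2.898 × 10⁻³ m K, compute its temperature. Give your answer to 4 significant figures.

Wien's law gives T = b/λ_max = (2.898×10⁻³ m·K)/(2.0715×10⁻⁶ m) = 1399 K.

T ≈ 1399 K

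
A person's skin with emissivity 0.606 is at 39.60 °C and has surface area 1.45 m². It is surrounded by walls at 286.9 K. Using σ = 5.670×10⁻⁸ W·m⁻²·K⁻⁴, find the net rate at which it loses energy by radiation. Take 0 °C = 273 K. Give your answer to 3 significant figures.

T = 39.60 °C + 273 = 312.60 K.
Area A = 1.45 m².
Net radiated power P_net = εσA(T⁴ − T₀⁴) = 0.606×5.670×10⁻⁸×1.45×(312.60⁴ − 286.9⁴).
T⁴ − T₀⁴ = 9.54896×10⁹ − 6.77520×10⁹ = 2.77376×10⁹ K⁴, so P_net = 138 W.

Net loss ≈ 138 W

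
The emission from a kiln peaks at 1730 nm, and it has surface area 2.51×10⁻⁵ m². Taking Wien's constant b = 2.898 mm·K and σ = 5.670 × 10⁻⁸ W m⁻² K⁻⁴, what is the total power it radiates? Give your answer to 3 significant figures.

Wien's law: T = b/λ_max = 2.898×10⁻³/1.730×10⁻⁶ = 1675.14 K.
Area A = 2.51×10⁻⁵ m².
Then P = σAT⁴ = 5.670×10⁻⁸×2.51×10⁻⁵×(1675.14)⁴ = 11.2 W.

P ≈ 11.2 W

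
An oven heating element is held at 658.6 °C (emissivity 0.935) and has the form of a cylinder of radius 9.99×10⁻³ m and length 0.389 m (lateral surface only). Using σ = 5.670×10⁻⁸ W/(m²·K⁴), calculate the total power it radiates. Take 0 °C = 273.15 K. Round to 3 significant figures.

T = 658.6 °C + 273.15 = 931.75 K.
Lateral area A = 2πrL = 2π×9.99×10⁻³×0.389 = 0.0244171 m².
P = εσAT⁴ = 0.935 × 5.670×10⁻⁸ × 0.0244171 × (931.75)⁴ = 976 W.

P ≈ 976 W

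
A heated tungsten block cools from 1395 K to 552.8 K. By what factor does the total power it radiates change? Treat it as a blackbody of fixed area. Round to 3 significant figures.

P₂/P₁ ≈ 0.0247

P ∝ T⁴, so P₂/P₁ = (T₂/T₁)⁴ = (552.8/1395)⁴ = (0.396272)⁴ = 0.0247.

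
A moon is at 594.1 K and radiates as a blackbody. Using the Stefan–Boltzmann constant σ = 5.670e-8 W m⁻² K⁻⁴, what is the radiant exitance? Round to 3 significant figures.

Stefan–Boltzmann: I = σT⁴ = 5.670×10⁻⁸ × (594.1)⁴ = 7.06×10³ W/m².

I ≈ 7.06×10³ W/m²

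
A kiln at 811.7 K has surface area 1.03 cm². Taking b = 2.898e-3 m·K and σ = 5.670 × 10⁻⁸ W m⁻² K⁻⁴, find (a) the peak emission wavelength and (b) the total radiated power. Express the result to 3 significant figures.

(a) λ_max = b/T = 2.898×10⁻³/811.7 = 3.570×10⁻⁶ m = 3.57 μm.
Area A = 1.03 cm² = 1.03×10⁻⁴ m².
(b) P = σAT⁴ = 5.670×10⁻⁸×1.03×10⁻⁴×(811.7)⁴ = 2.54 W.

λ_max ≈ 3.57 μm; P ≈ 2.54 W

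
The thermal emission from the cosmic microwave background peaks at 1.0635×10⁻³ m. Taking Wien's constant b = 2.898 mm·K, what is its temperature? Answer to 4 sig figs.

Wien's law gives T = b/λ_max = (2.898×10⁻³ m·K)/(1.0635×10⁻³ m) = 2.725 K.

T ≈ 2.725 K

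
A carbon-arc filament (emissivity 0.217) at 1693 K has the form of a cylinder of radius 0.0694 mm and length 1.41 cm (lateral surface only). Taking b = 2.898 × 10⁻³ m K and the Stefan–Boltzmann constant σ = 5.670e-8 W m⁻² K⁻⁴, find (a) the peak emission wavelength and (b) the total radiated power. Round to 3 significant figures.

(a) λ_max = b/T = 2.898×10⁻³/1693 = 1.712×10⁻⁶ m = 1.71 μm.
Lateral area A = 2πrL = 2π×6.94×10⁻⁵×0.0141 = 6.14835×10⁻⁶ m².
(b) P = εσAT⁴ = 0.217×5.670×10⁻⁸×6.14835×10⁻⁶×(1693)⁴ = 0.621 W.

λ_max ≈ 1.71 μm; P ≈ 0.621 W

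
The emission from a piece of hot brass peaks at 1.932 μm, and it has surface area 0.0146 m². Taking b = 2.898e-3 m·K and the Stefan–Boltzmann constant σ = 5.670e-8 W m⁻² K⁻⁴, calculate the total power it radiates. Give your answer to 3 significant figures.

P ≈ 4.19×10³ W

Wien's law: T = b/λ_max = 2.898×10⁻³/1.932×10⁻⁶ = 1500.00 K.
Area A = 0.0146 m².
Then P = σAT⁴ = 5.670×10⁻⁸×0.0146×(1500.00)⁴ = 4.19×10³ W.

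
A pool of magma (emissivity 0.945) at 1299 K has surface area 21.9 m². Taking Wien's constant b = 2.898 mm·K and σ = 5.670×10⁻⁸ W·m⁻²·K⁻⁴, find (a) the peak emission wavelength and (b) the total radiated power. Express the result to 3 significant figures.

λ_max ≈ 2.23 μm; P ≈ 3.34×10⁶ W

(a) λ_max = b/T = 2.898×10⁻³/1299 = 2.231×10⁻⁶ m = 2.23 μm.
Area A = 21.9 m².
(b) P = εσAT⁴ = 0.945×5.670×10⁻⁸×21.9×(1299)⁴ = 3.34×10⁶ W.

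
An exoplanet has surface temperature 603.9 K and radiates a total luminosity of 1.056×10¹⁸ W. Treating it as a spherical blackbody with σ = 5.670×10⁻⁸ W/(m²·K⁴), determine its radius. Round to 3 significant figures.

L = 4πR²σT⁴ ⇒ R = √(L/(4πσT⁴)).
σT⁴ = 7541.25 W/m², so R = √(1.056×10¹⁸/(4π×7541.25)) = 3.34×10⁶ m.

R ≈ 3.34×10⁶ m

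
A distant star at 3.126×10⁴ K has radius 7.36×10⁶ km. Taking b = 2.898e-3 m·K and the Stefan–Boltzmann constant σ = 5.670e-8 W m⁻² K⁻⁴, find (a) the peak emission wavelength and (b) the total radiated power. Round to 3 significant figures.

λ_max ≈ 92.7 nm; P ≈ 3.69×10³¹ W

(a) λ_max = b/T = 2.898×10⁻³/3.126×10⁴ = 9.271×10⁻⁸ m = 92.7 nm.
Surface area A = 4πR² = 4π(7.36×10⁹ m)² = 6.80715×10²⁰ m².
(b) P = σAT⁴ = 5.670×10⁻⁸×6.80715×10²⁰×(3.126×10⁴)⁴ = 3.69×10³¹ W.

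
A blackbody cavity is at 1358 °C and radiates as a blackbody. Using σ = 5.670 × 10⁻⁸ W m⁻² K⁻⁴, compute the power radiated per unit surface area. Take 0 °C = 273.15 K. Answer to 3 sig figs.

I ≈ 4.01×10⁵ W/m²

T = 1358 °C + 273.15 = 1631.15 K.
Stefan–Boltzmann: I = σT⁴ = 5.670×10⁻⁸ × (1631.15)⁴ = 4.01×10⁵ W/m².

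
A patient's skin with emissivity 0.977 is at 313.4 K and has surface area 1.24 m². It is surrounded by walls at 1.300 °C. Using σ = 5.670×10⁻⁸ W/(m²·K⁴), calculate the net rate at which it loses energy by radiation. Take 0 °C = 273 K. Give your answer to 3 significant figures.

Surroundings: T = 1.300 °C + 273 = 274.300 K.
Area A = 1.24 m².
Net radiated power P_net = εσA(T⁴ − T₀⁴) = 0.977×5.670×10⁻⁸×1.24×(313.4⁴ − 274.300⁴).
T⁴ − T₀⁴ = 9.64708×10⁹ − 5.66113×10⁹ = 3.98595×10⁹ K⁴, so P_net = 274 W.

Net loss ≈ 274 W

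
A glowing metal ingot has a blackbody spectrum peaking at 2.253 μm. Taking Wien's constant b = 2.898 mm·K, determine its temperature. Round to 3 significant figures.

T ≈ 1.29×10³ K

Wien's law gives T = b/λ_max = (2.898×10⁻³ m·K)/(2.253×10⁻⁶ m) = 1.29×10³ K.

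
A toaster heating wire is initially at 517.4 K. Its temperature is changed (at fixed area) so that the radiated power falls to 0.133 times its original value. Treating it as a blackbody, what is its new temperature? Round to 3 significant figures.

T₂ ≈ 312 K

P ∝ T⁴, so T₂/T₁ = (P₂/P₁)^(1/4) = (0.133)^(1/4) = 0.603897.
T₂ = 517.4 × 0.603897 = 312 K.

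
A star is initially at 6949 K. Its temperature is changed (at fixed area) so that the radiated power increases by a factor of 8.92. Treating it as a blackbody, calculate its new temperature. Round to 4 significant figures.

T₂ ≈ 1.201×10⁴ K

P ∝ T⁴, so T₂/T₁ = (P₂/P₁)^(1/4) = (8.92)^(1/4) = 1.72819.
T₂ = 6949 × 1.72819 = 1.201×10⁴ K.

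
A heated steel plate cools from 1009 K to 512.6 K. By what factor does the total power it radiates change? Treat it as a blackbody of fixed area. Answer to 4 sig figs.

P₂/P₁ ≈ 0.06661

P ∝ T⁴, so P₂/P₁ = (T₂/T₁)⁴ = (512.6/1009)⁴ = (0.508028)⁴ = 0.06661.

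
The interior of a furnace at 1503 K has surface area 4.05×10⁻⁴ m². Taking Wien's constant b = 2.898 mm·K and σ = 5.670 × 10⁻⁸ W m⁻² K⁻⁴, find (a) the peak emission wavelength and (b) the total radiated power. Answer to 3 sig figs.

λ_max ≈ 1.93×10³ nm; P ≈ 117 W

(a) λ_max = b/T = 2.898×10⁻³/1503 = 1.928×10⁻⁶ m = 1.93×10³ nm.
Area A = 4.05×10⁻⁴ m².
(b) P = σAT⁴ = 5.670×10⁻⁸×4.05×10⁻⁴×(1503)⁴ = 117 W.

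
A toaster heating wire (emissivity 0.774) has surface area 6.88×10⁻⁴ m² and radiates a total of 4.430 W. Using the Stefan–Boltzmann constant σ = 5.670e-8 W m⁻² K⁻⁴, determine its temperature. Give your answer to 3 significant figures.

T ≈ 619 K

Area A = 6.88×10⁻⁴ m².
P = εσAT⁴ ⇒ T = (P/(εσA))^(1/4) = (4.430/(0.774×5.670×10⁻⁸×6.88×10⁻⁴))^(1/4) = 619 K.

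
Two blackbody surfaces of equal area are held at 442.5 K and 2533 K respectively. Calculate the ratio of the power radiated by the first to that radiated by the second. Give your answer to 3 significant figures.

With equal areas, P₁/P₂ = (T₁/T₂)⁴ = (442.5/2533)⁴ = 9.31×10⁻⁴.

P₁/P₂ ≈ 9.31×10⁻⁴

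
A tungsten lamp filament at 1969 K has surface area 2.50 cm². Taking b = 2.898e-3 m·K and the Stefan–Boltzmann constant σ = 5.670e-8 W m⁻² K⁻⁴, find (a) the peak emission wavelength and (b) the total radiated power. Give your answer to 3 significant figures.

λ_max ≈ 1.47 μm; P ≈ 213 W

(a) λ_max = b/T = 2.898×10⁻³/1969 = 1.472×10⁻⁶ m = 1.47 μm.
Area A = 2.50 cm² = 2.50×10⁻⁴ m².
(b) P = σAT⁴ = 5.670×10⁻⁸×2.50×10⁻⁴×(1969)⁴ = 213 W.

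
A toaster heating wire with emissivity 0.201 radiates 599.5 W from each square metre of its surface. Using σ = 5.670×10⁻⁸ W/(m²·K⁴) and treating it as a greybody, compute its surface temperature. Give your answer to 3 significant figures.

I = εσT⁴, so T = (I/εσ)^(1/4) = (599.5/(0.201×5.670×10⁻⁸))^(1/4) = 479 K.

T ≈ 479 K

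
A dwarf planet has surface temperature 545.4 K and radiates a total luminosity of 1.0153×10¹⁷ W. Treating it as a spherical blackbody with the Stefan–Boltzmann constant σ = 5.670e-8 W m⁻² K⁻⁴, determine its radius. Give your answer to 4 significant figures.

R ≈ 1.269×10⁶ m

L = 4πR²σT⁴ ⇒ R = √(L/(4πσT⁴)).
σT⁴ = 5016.99 W/m², so R = √(1.0153×10¹⁷/(4π×5016.99)) = 1.269×10⁶ m.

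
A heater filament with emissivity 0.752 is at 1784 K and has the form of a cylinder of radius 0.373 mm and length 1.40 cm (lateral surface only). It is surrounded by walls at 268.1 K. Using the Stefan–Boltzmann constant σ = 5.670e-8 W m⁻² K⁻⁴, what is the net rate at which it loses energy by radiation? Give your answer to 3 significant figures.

Net loss ≈ 14.2 W

Lateral area A = 2πrL = 2π×3.73×10⁻⁴×0.0140 = 3.28108×10⁻⁵ m².
Net radiated power P_net = εσA(T⁴ − T₀⁴) = 0.752×5.670×10⁻⁸×3.28108×10⁻⁵×(1784⁴ − 268.1⁴).
T⁴ − T₀⁴ = 1.01293×10¹³ − 5.16639×10⁹ = 1.01241×10¹³ K⁴, so P_net = 14.2 W.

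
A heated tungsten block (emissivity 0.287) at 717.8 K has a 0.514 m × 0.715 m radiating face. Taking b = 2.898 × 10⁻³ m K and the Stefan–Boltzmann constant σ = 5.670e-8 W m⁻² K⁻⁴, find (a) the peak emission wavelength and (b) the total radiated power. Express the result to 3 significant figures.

(a) λ_max = b/T = 2.898×10⁻³/717.8 = 4.037×10⁻⁶ m = 4.04 μm.
Area A = 0.514 × 0.715 = 0.36751 m².
(b) P = εσAT⁴ = 0.287×5.670×10⁻⁸×0.36751×(717.8)⁴ = 1.59×10³ W.

λ_max ≈ 4.04 μm; P ≈ 1.59×10³ W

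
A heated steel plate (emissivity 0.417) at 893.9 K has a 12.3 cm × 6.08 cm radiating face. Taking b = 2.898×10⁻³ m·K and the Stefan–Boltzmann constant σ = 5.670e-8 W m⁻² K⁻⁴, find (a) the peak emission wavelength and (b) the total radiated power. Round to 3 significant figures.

λ_max ≈ 3.24 μm; P ≈ 113 W

(a) λ_max = b/T = 2.898×10⁻³/893.9 = 3.242×10⁻⁶ m = 3.24 μm.
Area A = 0.123 × 0.0608 = 7.4784×10⁻³ m².
(b) P = εσAT⁴ = 0.417×5.670×10⁻⁸×7.4784×10⁻³×(893.9)⁴ = 113 W.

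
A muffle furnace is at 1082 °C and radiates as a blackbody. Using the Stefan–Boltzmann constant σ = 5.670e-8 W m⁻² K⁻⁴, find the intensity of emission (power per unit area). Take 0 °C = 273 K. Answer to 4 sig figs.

T = 1082 °C + 273 = 1355 K.
Stefan–Boltzmann: I = σT⁴ = 5.670×10⁻⁸ × (1355)⁴ = 1.911×10⁵ W/m².

I ≈ 1.911×10⁵ W/m²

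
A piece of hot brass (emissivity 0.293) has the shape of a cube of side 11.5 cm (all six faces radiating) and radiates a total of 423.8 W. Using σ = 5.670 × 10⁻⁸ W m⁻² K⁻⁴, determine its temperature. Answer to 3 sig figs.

T ≈ 753 K

Area A = 6s² = 6×(0.115 m)² = 0.07935 m².
P = εσAT⁴ ⇒ T = (P/(εσA))^(1/4) = (423.8/(0.293×5.670×10⁻⁸×0.07935))^(1/4) = 753 K.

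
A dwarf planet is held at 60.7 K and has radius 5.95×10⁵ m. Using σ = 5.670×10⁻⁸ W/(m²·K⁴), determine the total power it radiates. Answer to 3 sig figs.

Surface area A = 4πR² = 4π(5.95×10⁵ m)² = 4.44881×10¹² m².
P = σAT⁴ = 5.670×10⁻⁸ × 4.44881×10¹² × (60.7)⁴ = 3.42×10¹² W.

P ≈ 3.42×10¹² W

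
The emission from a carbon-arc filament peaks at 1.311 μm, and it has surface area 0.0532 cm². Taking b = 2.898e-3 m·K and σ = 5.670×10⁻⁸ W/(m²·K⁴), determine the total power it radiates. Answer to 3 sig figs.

P ≈ 7.20 W

Wien's law: T = b/λ_max = 2.898×10⁻³/1.311×10⁻⁶ = 2210.53 K.
Area A = 0.0532 cm² = 5.32×10⁻⁶ m².
Then P = σAT⁴ = 5.670×10⁻⁸×5.32×10⁻⁶×(2210.53)⁴ = 7.20 W.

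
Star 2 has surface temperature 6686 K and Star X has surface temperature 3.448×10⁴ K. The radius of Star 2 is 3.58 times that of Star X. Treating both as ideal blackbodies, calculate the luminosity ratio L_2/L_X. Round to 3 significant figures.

L_2/L_X ≈ 0.0181

L ∝ R²T⁴, so L_2/L_X = (R_2/R_X)²(T_2/T_X)⁴ = (3.58)² × (6686/3.448×10⁴)⁴ = 12.8164 × 1.41383×10⁻³ = 0.0181.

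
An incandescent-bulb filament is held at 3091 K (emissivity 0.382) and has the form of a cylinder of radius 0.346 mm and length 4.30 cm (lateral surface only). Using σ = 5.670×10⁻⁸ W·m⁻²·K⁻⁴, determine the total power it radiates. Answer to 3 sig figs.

P ≈ 185 W

Lateral area A = 2πrL = 2π×3.46×10⁻⁴×0.0430 = 9.34812×10⁻⁵ m².
P = εσAT⁴ = 0.382 × 5.670×10⁻⁸ × 9.34812×10⁻⁵ × (3091)⁴ = 185 W.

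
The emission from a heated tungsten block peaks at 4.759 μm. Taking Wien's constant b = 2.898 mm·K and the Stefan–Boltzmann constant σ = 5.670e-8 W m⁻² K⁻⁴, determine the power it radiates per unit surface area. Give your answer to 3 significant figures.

I ≈ 7.80×10³ W/m²

Wien's law: T = b/λ_max = 2.898×10⁻³/4.759×10⁻⁶ = 608.951 K.
Then I = σT⁴ = 5.670×10⁻⁸×(608.951)⁴ = 7.80×10³ W/m².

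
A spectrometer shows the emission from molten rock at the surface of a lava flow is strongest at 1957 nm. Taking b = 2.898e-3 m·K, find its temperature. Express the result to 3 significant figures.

Wien's law gives T = b/λ_max = (2.898×10⁻³ m·K)/(1.957×10⁻⁶ m) = 1.48×10³ K.

T ≈ 1.48×10³ K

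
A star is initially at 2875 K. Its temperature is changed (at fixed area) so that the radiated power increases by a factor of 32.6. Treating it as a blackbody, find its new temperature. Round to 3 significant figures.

P ∝ T⁴, so T₂/T₁ = (P₂/P₁)^(1/4) = (32.6)^(1/4) = 2.38949.
T₂ = 2875 × 2.38949 = 6.87×10³ K.

T₂ ≈ 6.87×10³ K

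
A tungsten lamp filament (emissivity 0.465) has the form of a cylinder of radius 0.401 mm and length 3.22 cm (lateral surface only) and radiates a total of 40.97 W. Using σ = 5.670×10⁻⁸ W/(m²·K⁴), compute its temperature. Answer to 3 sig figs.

Lateral area A = 2πrL = 2π×4.01×10⁻⁴×0.0322 = 8.11297×10⁻⁵ m².
P = εσAT⁴ ⇒ T = (P/(εσA))^(1/4) = (40.97/(0.465×5.670×10⁻⁸×8.11297×10⁻⁵))^(1/4) = 2.09×10³ K.

T ≈ 2.09×10³ K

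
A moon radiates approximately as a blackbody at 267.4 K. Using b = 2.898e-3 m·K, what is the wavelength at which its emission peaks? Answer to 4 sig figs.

Wien's displacement law: λ_max = b/T = (2.898×10⁻³ m·K)/(267.4 K) = 1.0838×10⁻⁵ m.
That is 10.84 μm, in the infrared range.

λ_max ≈ 10.84 μm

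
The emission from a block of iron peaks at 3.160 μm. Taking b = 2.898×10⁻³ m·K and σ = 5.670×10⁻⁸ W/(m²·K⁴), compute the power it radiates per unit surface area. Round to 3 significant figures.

Wien's law: T = b/λ_max = 2.898×10⁻³/3.160×10⁻⁶ = 917.089 K.
Then I = σT⁴ = 5.670×10⁻⁸×(917.089)⁴ = 4.01×10⁴ W/m².

I ≈ 4.01×10⁴ W/m²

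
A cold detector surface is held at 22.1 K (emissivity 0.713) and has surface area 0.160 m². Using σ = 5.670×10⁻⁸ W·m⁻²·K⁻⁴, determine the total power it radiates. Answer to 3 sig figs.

Area A = 0.160 m².
P = εσAT⁴ = 0.713 × 5.670×10⁻⁸ × 0.160 × (22.1)⁴ = 1.54×10⁻³ W.

P ≈ 1.54×10⁻³ W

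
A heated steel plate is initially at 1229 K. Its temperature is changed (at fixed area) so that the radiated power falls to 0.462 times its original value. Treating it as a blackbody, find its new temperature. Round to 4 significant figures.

T₂ ≈ 1013 K

P ∝ T⁴, so T₂/T₁ = (P₂/P₁)^(1/4) = (0.462)^(1/4) = 0.824443.
T₂ = 1229 × 0.824443 = 1013 K.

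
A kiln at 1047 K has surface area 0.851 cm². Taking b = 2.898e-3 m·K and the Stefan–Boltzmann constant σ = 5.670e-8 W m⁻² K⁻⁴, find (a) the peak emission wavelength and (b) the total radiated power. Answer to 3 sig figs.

(a) λ_max = b/T = 2.898×10⁻³/1047 = 2.768×10⁻⁶ m = 2.77×10³ nm.
Area A = 0.851 cm² = 8.51×10⁻⁵ m².
(b) P = σAT⁴ = 5.670×10⁻⁸×8.51×10⁻⁵×(1047)⁴ = 5.80 W.

λ_max ≈ 2.77×10³ nm; P ≈ 5.80 W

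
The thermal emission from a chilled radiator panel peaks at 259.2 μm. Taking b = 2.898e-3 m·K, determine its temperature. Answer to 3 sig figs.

T ≈ 11.2 K

Wien's law gives T = b/λ_max = (2.898×10⁻³ m·K)/(2.592×10⁻⁴ m) = 11.2 K.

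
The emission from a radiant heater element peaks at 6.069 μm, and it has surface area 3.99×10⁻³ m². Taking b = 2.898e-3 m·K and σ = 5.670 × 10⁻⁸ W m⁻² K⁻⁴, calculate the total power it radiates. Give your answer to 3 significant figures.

P ≈ 11.8 W

Wien's law: T = b/λ_max = 2.898×10⁻³/6.069×10⁻⁶ = 477.509 K.
Area A = 3.99×10⁻³ m².
Then P = σAT⁴ = 5.670×10⁻⁸×3.99×10⁻³×(477.509)⁴ = 11.8 W.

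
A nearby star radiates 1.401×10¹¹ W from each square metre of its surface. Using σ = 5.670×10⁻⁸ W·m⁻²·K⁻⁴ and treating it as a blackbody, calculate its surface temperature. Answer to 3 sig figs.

T ≈ 3.96×10⁴ K

I = σT⁴, so T = (I/σ)^(1/4) = (1.401×10¹¹/(5.670×10⁻⁸))^(1/4) = 3.96×10⁴ K.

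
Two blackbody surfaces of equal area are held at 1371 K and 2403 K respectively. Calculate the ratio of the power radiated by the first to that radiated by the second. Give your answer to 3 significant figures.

With equal areas, P₁/P₂ = (T₁/T₂)⁴ = (1371/2403)⁴ = 0.106.

P₁/P₂ ≈ 0.106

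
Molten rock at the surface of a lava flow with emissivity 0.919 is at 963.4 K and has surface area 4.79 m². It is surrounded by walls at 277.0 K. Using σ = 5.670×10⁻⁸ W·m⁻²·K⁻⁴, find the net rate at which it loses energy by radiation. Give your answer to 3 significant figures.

Net loss ≈ 2.14×10⁵ W

Area A = 4.79 m².
Net radiated power P_net = εσA(T⁴ − T₀⁴) = 0.919×5.670×10⁻⁸×4.79×(963.4⁴ − 277.0⁴).
T⁴ − T₀⁴ = 8.61443×10¹¹ − 5.88734×10⁹ = 8.55556×10¹¹ K⁴, so P_net = 2.14×10⁵ W.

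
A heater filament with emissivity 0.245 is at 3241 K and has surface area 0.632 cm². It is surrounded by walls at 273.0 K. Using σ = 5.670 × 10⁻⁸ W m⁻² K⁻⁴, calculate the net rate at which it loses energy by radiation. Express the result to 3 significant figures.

Net loss ≈ 96.9 W

Area A = 0.632 cm² = 6.32×10⁻⁵ m².
Net radiated power P_net = εσA(T⁴ − T₀⁴) = 0.245×5.670×10⁻⁸×6.32×10⁻⁵×(3241⁴ − 273.0⁴).
T⁴ − T₀⁴ = 1.10336×10¹⁴ − 5.55457×10⁹ = 1.10330×10¹⁴ K⁴, so P_net = 96.9 W.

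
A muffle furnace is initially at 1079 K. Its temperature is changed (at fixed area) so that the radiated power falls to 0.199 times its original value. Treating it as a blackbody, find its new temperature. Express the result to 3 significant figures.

T₂ ≈ 721 K

P ∝ T⁴, so T₂/T₁ = (P₂/P₁)^(1/4) = (0.199)^(1/4) = 0.667903.
T₂ = 1079 × 0.667903 = 721 K.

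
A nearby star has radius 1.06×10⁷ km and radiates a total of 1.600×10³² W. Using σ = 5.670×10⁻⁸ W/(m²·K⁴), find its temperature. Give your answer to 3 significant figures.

T ≈ 3.76×10⁴ K

Surface area A = 4πR² = 4π(1.06×10¹⁰ m)² = 1.41196×10²¹ m².
P = σAT⁴ ⇒ T = (P/(σA))^(1/4) = (1.600×10³²/(5.670×10⁻⁸×1.41196×10²¹))^(1/4) = 3.76×10⁴ K.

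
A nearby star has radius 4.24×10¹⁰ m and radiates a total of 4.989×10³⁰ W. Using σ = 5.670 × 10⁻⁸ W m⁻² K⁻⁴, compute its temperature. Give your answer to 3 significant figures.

T ≈ 7.90×10³ K

Surface area A = 4πR² = 4π(4.24×10¹⁰ m)² = 2.25913×10²² m².
P = σAT⁴ ⇒ T = (P/(σA))^(1/4) = (4.989×10³⁰/(5.670×10⁻⁸×2.25913×10²²))^(1/4) = 7.90×10³ K.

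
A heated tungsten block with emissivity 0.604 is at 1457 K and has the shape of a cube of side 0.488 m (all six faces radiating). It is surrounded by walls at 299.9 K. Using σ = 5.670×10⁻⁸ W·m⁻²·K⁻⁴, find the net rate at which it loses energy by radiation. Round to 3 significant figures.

Net loss ≈ 2.20×10⁵ W

Area A = 6s² = 6×(0.488 m)² = 1.42886 m².
Net radiated power P_net = εσA(T⁴ − T₀⁴) = 0.604×5.670×10⁻⁸×1.42886×(1457⁴ − 299.9⁴).
T⁴ − T₀⁴ = 4.50649×10¹² − 8.08921×10⁹ = 4.49840×10¹² K⁴, so P_net = 2.20×10⁵ W.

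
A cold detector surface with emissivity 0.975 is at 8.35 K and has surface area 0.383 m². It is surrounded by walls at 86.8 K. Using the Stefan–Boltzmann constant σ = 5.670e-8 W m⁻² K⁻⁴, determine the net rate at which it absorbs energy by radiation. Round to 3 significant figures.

Net gain ≈ 1.20 W

Area A = 0.383 m².
Net radiated power P_net = εσA(T⁴ − T₀⁴) = 0.975×5.670×10⁻⁸×0.383×(8.35⁴ − 86.8⁴).
T⁴ − T₀⁴ = 4861.23 − 5.67648×10⁷ = -5.67599×10⁷ K⁴, so P_net = -1.20 W — negative, meaning a net gain of 1.20 W.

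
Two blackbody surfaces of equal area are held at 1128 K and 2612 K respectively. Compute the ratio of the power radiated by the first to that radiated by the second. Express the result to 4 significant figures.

P₁/P₂ ≈ 0.03478

With equal areas, P₁/P₂ = (T₁/T₂)⁴ = (1128/2612)⁴ = 0.03478.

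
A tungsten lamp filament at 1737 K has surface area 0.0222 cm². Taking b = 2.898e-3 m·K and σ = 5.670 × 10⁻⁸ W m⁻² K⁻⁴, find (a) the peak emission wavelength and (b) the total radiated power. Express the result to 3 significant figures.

(a) λ_max = b/T = 2.898×10⁻³/1737 = 1.668×10⁻⁶ m = 1.67×10³ nm.
Area A = 0.0222 cm² = 2.22×10⁻⁶ m².
(b) P = σAT⁴ = 5.670×10⁻⁸×2.22×10⁻⁶×(1737)⁴ = 1.15 W.

λ_max ≈ 1.67×10³ nm; P ≈ 1.15 W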